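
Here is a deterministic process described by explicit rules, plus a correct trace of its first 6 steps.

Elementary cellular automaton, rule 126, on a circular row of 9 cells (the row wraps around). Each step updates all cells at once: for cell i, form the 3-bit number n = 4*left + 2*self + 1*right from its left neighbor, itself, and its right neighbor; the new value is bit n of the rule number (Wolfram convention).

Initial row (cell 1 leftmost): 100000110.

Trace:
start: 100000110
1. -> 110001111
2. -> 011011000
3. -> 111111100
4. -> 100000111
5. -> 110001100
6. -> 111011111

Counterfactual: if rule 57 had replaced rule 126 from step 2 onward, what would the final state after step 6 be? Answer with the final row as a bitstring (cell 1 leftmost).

100110110

(re-executing steps 2..6 under rule 57; state before step 2: 110001111)
2. -> 001101000
3. -> 101010111
4. -> 010101100
5. -> 001011011
6. -> 100110110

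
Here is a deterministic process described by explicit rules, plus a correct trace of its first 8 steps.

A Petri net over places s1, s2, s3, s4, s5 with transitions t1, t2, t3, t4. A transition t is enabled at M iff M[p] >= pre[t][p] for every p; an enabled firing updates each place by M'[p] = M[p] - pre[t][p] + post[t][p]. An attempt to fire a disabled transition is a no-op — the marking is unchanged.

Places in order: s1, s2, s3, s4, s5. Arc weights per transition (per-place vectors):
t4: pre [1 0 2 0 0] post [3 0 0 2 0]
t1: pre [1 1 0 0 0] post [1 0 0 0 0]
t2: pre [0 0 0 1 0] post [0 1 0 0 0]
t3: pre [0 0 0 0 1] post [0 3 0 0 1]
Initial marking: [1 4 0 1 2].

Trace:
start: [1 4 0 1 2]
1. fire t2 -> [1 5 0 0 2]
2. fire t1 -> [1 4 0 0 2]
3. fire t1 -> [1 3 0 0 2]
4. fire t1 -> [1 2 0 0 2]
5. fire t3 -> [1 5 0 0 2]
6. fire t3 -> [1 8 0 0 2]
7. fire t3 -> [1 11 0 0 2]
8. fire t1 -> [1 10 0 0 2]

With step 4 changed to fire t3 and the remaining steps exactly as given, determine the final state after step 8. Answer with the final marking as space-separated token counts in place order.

1 14 0 0 2

(re-executing from step 4 with the substitution; state before step 4: [1 3 0 0 2])
4. fire t3 -> [1 6 0 0 2]
5. fire t3 -> [1 9 0 0 2]
6. fire t3 -> [1 12 0 0 2]
7. fire t3 -> [1 15 0 0 2]
8. fire t1 -> [1 14 0 0 2]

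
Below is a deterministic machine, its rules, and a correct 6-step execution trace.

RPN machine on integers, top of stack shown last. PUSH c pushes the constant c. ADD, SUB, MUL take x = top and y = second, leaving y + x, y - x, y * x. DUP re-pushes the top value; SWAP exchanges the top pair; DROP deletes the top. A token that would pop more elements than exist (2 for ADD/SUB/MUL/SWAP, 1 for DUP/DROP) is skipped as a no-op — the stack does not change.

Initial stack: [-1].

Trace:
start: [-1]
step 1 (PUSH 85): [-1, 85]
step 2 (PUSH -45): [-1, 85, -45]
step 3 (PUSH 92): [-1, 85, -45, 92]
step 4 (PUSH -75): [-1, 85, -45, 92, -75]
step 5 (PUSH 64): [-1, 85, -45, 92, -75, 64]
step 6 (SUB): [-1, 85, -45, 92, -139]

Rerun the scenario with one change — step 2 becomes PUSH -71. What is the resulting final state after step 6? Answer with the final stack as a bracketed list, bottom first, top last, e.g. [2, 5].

(re-executing from step 2 with the substitution; state before step 2: [-1, 85])
step 2 (PUSH -71): [-1, 85, -71]
step 3 (PUSH 92): [-1, 85, -71, 92]
step 4 (PUSH -75): [-1, 85, -71, 92, -75]
step 5 (PUSH 64): [-1, 85, -71, 92, -75, 64]
step 6 (SUB): [-1, 85, -71, 92, -139]

[-1, 85, -71, 92, -139]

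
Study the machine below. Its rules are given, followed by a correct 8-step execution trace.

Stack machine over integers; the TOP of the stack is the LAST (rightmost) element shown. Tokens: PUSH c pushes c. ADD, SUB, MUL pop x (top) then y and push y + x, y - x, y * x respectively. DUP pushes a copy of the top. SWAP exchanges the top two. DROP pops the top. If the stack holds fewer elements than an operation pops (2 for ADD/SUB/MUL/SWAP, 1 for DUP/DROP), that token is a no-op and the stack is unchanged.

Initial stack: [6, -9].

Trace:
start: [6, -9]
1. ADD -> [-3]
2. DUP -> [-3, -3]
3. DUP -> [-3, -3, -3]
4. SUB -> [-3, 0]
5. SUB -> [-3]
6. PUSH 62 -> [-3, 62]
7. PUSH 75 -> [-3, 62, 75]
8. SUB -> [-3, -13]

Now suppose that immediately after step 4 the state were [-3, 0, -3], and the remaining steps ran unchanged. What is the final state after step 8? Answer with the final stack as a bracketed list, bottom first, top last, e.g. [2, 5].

state after step 4 := [-3, 0, -3]
5. SUB -> [-3, 3]
6. PUSH 62 -> [-3, 3, 62]
7. PUSH 75 -> [-3, 3, 62, 75]
8. SUB -> [-3, 3, -13]

[-3, 3, -13]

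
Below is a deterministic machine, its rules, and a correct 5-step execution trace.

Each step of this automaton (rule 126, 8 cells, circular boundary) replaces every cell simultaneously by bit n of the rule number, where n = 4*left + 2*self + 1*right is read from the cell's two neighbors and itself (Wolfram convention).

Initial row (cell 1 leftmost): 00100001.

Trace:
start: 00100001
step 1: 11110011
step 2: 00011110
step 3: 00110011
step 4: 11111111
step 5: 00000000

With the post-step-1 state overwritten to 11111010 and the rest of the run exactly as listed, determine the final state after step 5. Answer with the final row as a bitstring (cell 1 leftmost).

state after step 1 := 11111010
step 2: 10001111
step 3: 11011000
step 4: 11111101
step 5: 00000111

00000111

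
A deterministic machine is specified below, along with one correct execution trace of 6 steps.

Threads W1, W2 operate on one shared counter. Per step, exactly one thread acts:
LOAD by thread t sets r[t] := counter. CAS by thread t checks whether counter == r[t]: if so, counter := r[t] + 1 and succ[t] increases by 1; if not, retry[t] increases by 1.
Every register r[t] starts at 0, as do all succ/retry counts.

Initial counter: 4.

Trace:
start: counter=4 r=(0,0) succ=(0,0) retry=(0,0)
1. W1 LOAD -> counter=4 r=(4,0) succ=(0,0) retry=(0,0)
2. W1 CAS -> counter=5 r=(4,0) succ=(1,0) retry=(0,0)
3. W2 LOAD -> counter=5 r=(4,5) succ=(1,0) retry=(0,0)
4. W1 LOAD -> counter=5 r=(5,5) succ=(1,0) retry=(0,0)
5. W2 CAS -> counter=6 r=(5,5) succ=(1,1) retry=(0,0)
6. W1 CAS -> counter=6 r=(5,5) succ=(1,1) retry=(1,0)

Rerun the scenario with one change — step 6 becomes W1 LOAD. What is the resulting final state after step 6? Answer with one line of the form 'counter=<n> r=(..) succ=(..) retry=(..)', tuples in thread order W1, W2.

counter=6 r=(6,5) succ=(1,1) retry=(0,0)

(re-executing from step 6 with the substitution; state before step 6: counter=6 r=(5,5) succ=(1,1) retry=(0,0))
6. W1 LOAD -> counter=6 r=(6,5) succ=(1,1) retry=(0,0)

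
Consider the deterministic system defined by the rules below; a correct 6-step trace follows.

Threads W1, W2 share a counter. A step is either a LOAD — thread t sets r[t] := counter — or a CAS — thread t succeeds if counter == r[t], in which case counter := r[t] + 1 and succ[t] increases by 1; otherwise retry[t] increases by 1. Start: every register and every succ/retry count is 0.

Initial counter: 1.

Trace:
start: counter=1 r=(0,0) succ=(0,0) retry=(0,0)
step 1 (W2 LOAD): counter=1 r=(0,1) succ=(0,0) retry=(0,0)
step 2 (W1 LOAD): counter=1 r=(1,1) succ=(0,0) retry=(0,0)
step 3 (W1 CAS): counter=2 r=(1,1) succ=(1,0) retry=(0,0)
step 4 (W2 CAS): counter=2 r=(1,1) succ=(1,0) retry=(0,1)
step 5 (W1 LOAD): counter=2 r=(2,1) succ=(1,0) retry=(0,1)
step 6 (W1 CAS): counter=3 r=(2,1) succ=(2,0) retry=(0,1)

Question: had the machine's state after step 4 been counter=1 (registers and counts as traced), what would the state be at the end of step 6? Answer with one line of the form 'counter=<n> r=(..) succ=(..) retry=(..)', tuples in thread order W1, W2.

counter=2 r=(1,1) succ=(2,0) retry=(0,1)

state after step 4 := counter=1 r=(1,1) succ=(1,0) retry=(0,1)
step 5 (W1 LOAD): counter=1 r=(1,1) succ=(1,0) retry=(0,1)
step 6 (W1 CAS): counter=2 r=(1,1) succ=(2,0) retry=(0,1)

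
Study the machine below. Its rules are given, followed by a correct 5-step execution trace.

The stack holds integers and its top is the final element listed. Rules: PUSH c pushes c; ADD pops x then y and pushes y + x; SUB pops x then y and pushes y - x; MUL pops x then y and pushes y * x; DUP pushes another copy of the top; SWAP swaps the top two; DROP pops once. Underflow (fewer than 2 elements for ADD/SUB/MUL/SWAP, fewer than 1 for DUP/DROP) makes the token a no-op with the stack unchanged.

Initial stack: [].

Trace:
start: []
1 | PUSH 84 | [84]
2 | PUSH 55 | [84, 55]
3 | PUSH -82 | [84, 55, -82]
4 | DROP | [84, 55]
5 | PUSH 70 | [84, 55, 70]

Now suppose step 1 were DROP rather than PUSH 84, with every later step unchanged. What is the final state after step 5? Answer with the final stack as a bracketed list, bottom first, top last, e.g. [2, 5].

(re-executing from step 1 with the substitution; state before step 1: [])
1 | DROP | []
2 | PUSH 55 | [55]
3 | PUSH -82 | [55, -82]
4 | DROP | [55]
5 | PUSH 70 | [55, 70]

[55, 70]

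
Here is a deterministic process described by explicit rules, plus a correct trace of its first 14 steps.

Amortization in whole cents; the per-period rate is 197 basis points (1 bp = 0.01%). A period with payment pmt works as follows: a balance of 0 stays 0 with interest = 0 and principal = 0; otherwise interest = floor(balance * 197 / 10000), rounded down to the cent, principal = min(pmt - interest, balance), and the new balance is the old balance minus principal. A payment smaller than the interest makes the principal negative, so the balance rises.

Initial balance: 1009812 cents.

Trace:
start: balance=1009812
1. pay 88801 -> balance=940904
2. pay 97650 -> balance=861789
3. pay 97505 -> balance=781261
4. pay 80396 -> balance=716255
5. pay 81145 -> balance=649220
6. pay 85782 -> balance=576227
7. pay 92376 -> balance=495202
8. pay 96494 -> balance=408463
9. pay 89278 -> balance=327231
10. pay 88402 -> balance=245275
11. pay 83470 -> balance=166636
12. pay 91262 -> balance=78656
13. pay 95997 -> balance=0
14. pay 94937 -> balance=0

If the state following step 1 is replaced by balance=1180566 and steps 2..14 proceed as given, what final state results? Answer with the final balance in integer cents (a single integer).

197808

state after step 1 := balance=1180566
2. pay 97650 -> balance=1106173
3. pay 97505 -> balance=1030459
4. pay 80396 -> balance=970363
5. pay 81145 -> balance=908334
6. pay 85782 -> balance=840446
7. pay 92376 -> balance=764626
8. pay 96494 -> balance=683195
9. pay 89278 -> balance=607375
10. pay 88402 -> balance=530938
11. pay 83470 -> balance=457927
12. pay 91262 -> balance=375686
13. pay 95997 -> balance=287090
14. pay 94937 -> balance=197808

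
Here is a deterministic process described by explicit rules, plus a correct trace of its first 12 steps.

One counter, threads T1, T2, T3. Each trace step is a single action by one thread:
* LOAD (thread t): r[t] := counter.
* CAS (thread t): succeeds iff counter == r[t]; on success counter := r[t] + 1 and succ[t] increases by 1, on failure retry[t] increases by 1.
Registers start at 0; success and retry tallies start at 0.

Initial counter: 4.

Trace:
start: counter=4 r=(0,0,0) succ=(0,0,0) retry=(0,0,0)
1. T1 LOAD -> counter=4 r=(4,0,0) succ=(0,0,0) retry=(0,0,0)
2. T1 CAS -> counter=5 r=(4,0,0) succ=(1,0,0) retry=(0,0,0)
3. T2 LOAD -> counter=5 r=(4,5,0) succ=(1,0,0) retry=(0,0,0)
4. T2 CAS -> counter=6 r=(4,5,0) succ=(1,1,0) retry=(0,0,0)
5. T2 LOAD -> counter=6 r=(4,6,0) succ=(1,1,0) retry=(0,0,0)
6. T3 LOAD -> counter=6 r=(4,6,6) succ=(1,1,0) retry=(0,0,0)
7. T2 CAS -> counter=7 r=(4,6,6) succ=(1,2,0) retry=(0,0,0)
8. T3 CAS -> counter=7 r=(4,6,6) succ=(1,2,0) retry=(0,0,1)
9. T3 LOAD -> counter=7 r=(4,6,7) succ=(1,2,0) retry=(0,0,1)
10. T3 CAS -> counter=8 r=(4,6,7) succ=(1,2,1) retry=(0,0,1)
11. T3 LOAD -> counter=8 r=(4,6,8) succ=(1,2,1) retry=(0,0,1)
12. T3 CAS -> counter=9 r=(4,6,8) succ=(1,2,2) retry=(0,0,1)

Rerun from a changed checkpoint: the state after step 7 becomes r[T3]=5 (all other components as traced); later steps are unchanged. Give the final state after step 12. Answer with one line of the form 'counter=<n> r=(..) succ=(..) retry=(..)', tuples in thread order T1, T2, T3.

state after step 7 := counter=7 r=(4,6,5) succ=(1,2,0) retry=(0,0,0)
8. T3 CAS -> counter=7 r=(4,6,5) succ=(1,2,0) retry=(0,0,1)
9. T3 LOAD -> counter=7 r=(4,6,7) succ=(1,2,0) retry=(0,0,1)
10. T3 CAS -> counter=8 r=(4,6,7) succ=(1,2,1) retry=(0,0,1)
11. T3 LOAD -> counter=8 r=(4,6,8) succ=(1,2,1) retry=(0,0,1)
12. T3 CAS -> counter=9 r=(4,6,8) succ=(1,2,2) retry=(0,0,1)

counter=9 r=(4,6,8) succ=(1,2,2) retry=(0,0,1)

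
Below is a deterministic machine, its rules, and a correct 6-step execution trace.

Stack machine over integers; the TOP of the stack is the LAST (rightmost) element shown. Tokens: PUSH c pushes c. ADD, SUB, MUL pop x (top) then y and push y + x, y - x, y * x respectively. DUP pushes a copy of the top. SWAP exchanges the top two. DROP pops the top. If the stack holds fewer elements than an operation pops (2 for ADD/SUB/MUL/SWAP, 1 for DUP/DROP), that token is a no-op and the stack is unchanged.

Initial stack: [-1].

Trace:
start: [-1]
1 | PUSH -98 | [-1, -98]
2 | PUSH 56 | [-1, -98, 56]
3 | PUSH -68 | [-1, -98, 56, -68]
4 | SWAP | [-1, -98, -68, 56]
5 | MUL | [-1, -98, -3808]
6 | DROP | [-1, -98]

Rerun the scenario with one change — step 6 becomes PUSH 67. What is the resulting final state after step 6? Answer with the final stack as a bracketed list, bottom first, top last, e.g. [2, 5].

[-1, -98, -3808, 67]

(re-executing from step 6 with the substitution; state before step 6: [-1, -98, -3808])
6 | PUSH 67 | [-1, -98, -3808, 67]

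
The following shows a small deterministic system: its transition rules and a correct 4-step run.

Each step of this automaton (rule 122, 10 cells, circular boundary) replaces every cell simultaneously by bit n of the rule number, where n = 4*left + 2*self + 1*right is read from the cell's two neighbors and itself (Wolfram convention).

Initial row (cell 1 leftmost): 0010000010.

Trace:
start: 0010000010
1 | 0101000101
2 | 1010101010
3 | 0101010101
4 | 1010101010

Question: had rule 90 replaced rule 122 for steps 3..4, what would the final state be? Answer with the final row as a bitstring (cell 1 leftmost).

0000000000

(re-executing steps 3..4 under rule 90; state before step 3: 1010101010)
3 | 0000000000
4 | 0000000000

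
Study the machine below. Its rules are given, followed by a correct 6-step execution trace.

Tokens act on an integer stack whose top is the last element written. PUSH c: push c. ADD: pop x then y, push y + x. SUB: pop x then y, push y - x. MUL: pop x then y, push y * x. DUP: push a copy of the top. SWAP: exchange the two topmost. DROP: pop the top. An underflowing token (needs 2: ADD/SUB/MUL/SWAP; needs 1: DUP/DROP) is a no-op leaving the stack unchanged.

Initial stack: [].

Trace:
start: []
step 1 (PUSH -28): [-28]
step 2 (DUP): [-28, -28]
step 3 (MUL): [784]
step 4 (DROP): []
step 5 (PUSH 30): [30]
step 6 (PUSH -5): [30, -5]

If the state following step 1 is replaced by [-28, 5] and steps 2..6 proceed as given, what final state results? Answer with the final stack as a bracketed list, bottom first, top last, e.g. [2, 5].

[-28, 30, -5]

state after step 1 := [-28, 5]
step 2 (DUP): [-28, 5, 5]
step 3 (MUL): [-28, 25]
step 4 (DROP): [-28]
step 5 (PUSH 30): [-28, 30]
step 6 (PUSH -5): [-28, 30, -5]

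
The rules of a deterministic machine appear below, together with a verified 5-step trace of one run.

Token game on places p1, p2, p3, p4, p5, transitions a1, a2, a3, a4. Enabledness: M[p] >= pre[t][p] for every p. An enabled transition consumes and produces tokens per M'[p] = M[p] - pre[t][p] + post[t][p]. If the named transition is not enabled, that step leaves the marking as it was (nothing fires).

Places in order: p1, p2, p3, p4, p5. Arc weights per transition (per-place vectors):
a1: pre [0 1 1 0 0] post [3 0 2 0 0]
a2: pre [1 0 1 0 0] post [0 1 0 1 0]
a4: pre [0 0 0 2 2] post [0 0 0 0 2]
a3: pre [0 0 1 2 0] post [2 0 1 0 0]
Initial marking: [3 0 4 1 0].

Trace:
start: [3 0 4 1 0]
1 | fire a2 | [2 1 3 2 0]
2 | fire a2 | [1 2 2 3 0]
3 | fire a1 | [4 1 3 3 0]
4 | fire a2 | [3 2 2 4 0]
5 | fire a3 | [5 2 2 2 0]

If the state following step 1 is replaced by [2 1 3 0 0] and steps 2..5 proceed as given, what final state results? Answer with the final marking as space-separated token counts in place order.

state after step 1 := [2 1 3 0 0]
2 | fire a2 | [1 2 2 1 0]
3 | fire a1 | [4 1 3 1 0]
4 | fire a2 | [3 2 2 2 0]
5 | fire a3 | [5 2 2 0 0]

5 2 2 0 0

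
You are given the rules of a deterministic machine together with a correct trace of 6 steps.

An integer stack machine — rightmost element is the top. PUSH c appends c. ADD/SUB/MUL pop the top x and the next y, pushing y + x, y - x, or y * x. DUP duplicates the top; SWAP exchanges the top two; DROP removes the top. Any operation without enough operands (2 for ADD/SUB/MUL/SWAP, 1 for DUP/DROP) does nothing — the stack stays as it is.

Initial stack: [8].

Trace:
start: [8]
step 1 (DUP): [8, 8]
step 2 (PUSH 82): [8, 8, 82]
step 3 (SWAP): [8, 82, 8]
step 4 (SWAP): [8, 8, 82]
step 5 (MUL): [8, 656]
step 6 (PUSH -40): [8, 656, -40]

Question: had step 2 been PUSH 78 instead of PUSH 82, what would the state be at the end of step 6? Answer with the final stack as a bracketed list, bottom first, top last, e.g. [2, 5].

(re-executing from step 2 with the substitution; state before step 2: [8, 8])
step 2 (PUSH 78): [8, 8, 78]
step 3 (SWAP): [8, 78, 8]
step 4 (SWAP): [8, 8, 78]
step 5 (MUL): [8, 624]
step 6 (PUSH -40): [8, 624, -40]

[8, 624, -40]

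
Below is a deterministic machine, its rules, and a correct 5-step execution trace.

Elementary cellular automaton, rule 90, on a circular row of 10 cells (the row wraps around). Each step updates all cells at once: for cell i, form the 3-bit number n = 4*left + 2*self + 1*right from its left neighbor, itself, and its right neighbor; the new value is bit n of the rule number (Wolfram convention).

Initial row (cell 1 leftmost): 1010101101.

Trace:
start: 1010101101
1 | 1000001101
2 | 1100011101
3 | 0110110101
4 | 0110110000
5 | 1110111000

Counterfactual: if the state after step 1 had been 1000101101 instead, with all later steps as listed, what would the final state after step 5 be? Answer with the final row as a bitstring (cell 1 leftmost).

0110111010

state after step 1 := 1000101101
2 | 1101001101
3 | 0100111101
4 | 0011100100
5 | 0110111010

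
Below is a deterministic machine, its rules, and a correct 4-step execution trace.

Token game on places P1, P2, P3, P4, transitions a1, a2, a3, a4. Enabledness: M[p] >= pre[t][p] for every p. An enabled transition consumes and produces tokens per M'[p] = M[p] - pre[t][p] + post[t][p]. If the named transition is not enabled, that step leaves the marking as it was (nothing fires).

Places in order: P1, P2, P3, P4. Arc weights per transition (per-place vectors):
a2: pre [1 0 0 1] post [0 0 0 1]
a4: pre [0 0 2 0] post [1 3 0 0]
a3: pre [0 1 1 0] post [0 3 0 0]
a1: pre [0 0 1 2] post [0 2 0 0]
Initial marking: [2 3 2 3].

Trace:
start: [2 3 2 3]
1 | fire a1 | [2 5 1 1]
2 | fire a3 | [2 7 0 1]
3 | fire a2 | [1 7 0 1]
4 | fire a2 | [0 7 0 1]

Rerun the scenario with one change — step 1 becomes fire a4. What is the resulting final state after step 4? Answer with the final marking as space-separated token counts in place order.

1 6 0 3

(re-executing from step 1 with the substitution; state before step 1: [2 3 2 3])
1 | fire a4 | [3 6 0 3]
2 | fire a3 | [3 6 0 3]
3 | fire a2 | [2 6 0 3]
4 | fire a2 | [1 6 0 3]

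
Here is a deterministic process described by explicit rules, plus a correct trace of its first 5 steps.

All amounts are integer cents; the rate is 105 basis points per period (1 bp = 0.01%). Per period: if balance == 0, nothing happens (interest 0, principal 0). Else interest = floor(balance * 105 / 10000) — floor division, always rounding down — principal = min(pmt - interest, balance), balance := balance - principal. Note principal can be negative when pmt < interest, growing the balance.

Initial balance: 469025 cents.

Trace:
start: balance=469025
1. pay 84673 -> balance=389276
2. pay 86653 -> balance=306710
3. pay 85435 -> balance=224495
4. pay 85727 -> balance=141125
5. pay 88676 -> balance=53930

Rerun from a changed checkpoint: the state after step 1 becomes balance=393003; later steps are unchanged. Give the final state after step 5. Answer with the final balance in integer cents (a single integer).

57816

state after step 1 := balance=393003
2. pay 86653 -> balance=310476
3. pay 85435 -> balance=228300
4. pay 85727 -> balance=144970
5. pay 88676 -> balance=57816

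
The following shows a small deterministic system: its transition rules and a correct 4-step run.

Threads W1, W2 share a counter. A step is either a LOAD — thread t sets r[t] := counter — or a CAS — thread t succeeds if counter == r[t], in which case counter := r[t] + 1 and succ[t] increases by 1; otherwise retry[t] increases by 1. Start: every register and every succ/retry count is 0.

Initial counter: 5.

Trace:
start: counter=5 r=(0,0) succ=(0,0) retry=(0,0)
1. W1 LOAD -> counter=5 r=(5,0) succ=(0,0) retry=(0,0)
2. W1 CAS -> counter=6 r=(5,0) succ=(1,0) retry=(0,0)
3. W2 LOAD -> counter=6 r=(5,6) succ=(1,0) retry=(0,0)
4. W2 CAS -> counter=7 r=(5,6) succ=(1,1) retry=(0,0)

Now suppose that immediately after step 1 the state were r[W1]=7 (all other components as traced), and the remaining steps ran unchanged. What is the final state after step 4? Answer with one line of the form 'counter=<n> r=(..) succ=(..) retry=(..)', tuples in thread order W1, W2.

state after step 1 := counter=5 r=(7,0) succ=(0,0) retry=(0,0)
2. W1 CAS -> counter=5 r=(7,0) succ=(0,0) retry=(1,0)
3. W2 LOAD -> counter=5 r=(7,5) succ=(0,0) retry=(1,0)
4. W2 CAS -> counter=6 r=(7,5) succ=(0,1) retry=(1,0)

counter=6 r=(7,5) succ=(0,1) retry=(1,0)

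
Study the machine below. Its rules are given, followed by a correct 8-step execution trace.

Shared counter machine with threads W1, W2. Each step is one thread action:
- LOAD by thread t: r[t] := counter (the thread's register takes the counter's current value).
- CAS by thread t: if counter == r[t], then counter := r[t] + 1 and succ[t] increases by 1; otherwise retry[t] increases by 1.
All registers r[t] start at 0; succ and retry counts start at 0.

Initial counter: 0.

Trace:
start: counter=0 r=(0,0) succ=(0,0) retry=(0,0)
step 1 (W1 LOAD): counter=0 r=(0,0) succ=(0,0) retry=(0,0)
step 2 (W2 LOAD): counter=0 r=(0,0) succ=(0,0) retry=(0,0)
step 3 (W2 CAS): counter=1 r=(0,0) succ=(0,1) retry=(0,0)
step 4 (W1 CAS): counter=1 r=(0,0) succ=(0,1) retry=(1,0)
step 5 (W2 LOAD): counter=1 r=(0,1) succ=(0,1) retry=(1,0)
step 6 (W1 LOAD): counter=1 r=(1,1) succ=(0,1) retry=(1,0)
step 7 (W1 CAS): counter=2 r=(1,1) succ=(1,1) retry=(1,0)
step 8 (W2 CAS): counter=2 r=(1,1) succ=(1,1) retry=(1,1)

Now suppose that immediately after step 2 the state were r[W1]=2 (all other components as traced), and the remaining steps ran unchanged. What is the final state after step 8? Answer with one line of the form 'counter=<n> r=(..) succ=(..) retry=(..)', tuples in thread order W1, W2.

state after step 2 := counter=0 r=(2,0) succ=(0,0) retry=(0,0)
step 3 (W2 CAS): counter=1 r=(2,0) succ=(0,1) retry=(0,0)
step 4 (W1 CAS): counter=1 r=(2,0) succ=(0,1) retry=(1,0)
step 5 (W2 LOAD): counter=1 r=(2,1) succ=(0,1) retry=(1,0)
step 6 (W1 LOAD): counter=1 r=(1,1) succ=(0,1) retry=(1,0)
step 7 (W1 CAS): counter=2 r=(1,1) succ=(1,1) retry=(1,0)
step 8 (W2 CAS): counter=2 r=(1,1) succ=(1,1) retry=(1,1)

counter=2 r=(1,1) succ=(1,1) retry=(1,1)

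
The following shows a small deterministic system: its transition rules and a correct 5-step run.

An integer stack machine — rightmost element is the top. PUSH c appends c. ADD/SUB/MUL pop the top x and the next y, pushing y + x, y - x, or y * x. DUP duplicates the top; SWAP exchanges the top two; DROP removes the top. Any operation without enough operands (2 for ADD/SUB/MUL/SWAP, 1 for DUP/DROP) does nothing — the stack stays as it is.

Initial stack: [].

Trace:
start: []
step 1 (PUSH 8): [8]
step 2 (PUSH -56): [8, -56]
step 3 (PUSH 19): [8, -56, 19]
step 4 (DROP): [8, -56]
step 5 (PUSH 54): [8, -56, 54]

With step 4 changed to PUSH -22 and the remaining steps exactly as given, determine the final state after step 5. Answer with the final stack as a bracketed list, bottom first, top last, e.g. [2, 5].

(re-executing from step 4 with the substitution; state before step 4: [8, -56, 19])
step 4 (PUSH -22): [8, -56, 19, -22]
step 5 (PUSH 54): [8, -56, 19, -22, 54]

[8, -56, 19, -22, 54]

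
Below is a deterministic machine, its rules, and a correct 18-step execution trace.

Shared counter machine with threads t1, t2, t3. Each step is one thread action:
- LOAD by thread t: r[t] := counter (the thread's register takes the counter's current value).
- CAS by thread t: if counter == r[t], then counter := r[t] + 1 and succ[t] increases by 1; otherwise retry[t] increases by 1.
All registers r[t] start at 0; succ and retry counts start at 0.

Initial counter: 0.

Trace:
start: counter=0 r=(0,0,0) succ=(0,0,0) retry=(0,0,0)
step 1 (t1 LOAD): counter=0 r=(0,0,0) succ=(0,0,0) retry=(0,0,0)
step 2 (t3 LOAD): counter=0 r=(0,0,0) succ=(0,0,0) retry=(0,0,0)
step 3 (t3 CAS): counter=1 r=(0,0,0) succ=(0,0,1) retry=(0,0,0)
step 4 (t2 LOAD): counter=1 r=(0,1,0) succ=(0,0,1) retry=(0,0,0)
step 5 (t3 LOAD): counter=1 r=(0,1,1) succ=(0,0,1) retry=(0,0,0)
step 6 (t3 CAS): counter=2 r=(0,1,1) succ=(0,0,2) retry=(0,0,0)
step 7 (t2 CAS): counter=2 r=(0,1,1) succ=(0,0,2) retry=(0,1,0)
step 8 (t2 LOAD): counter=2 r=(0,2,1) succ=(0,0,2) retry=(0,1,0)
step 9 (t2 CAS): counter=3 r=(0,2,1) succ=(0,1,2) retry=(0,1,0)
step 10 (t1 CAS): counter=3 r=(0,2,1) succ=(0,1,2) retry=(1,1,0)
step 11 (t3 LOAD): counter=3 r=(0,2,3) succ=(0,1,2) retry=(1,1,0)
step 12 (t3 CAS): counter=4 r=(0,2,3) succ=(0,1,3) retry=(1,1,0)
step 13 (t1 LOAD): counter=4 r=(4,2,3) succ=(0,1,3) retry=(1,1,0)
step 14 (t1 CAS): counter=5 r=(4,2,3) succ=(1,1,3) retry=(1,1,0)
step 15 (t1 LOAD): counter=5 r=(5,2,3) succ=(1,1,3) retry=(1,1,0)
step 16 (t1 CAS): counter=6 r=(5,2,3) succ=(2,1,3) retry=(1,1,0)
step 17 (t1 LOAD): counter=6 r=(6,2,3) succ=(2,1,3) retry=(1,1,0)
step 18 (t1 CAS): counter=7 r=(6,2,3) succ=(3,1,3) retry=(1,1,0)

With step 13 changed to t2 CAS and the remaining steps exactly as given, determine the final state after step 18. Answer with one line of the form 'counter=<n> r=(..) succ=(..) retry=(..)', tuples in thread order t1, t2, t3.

(re-executing from step 13 with the substitution; state before step 13: counter=4 r=(0,2,3) succ=(0,1,3) retry=(1,1,0))
step 13 (t2 CAS): counter=4 r=(0,2,3) succ=(0,1,3) retry=(1,2,0)
step 14 (t1 CAS): counter=4 r=(0,2,3) succ=(0,1,3) retry=(2,2,0)
step 15 (t1 LOAD): counter=4 r=(4,2,3) succ=(0,1,3) retry=(2,2,0)
step 16 (t1 CAS): counter=5 r=(4,2,3) succ=(1,1,3) retry=(2,2,0)
step 17 (t1 LOAD): counter=5 r=(5,2,3) succ=(1,1,3) retry=(2,2,0)
step 18 (t1 CAS): counter=6 r=(5,2,3) succ=(2,1,3) retry=(2,2,0)

counter=6 r=(5,2,3) succ=(2,1,3) retry=(2,2,0)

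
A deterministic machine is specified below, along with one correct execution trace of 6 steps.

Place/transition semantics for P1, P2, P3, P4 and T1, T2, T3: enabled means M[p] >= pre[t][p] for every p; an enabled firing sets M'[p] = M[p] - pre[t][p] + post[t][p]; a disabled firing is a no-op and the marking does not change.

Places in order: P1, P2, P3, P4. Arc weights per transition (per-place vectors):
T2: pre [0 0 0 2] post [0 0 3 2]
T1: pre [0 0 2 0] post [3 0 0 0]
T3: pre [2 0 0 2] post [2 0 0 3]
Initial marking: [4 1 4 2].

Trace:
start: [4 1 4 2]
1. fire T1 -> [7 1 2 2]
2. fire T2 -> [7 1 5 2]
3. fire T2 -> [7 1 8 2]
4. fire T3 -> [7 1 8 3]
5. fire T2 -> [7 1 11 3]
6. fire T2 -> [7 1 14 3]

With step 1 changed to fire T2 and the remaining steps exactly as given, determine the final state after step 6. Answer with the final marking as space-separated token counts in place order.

4 1 19 3

(re-executing from step 1 with the substitution; state before step 1: [4 1 4 2])
1. fire T2 -> [4 1 7 2]
2. fire T2 -> [4 1 10 2]
3. fire T2 -> [4 1 13 2]
4. fire T3 -> [4 1 13 3]
5. fire T2 -> [4 1 16 3]
6. fire T2 -> [4 1 19 3]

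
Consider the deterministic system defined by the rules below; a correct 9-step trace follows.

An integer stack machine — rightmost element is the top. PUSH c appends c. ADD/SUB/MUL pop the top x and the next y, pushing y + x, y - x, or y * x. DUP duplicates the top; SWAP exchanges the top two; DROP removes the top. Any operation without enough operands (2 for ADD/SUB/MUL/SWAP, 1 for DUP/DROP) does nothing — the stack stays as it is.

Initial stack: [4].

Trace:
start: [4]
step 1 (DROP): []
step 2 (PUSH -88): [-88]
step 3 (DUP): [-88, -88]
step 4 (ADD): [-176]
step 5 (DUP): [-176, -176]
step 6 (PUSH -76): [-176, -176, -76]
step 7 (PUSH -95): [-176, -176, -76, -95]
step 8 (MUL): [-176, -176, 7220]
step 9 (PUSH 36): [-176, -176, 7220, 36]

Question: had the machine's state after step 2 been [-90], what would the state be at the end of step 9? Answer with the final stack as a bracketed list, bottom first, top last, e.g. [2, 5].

[-180, -180, 7220, 36]

state after step 2 := [-90]
step 3 (DUP): [-90, -90]
step 4 (ADD): [-180]
step 5 (DUP): [-180, -180]
step 6 (PUSH -76): [-180, -180, -76]
step 7 (PUSH -95): [-180, -180, -76, -95]
step 8 (MUL): [-180, -180, 7220]
step 9 (PUSH 36): [-180, -180, 7220, 36]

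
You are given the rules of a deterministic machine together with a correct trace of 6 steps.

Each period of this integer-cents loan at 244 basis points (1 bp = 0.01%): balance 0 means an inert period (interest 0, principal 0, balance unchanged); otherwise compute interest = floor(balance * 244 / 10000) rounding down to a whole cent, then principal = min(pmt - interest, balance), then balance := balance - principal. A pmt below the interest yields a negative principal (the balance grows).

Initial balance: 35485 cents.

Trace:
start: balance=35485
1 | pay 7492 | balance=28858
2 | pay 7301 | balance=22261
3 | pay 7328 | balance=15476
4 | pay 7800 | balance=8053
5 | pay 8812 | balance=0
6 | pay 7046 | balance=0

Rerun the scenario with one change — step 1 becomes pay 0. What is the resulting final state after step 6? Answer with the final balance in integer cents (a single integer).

827

(re-executing from step 1 with the substitution; state before step 1: balance=35485)
1 | pay 0 | balance=36350
2 | pay 7301 | balance=29935
3 | pay 7328 | balance=23337
4 | pay 7800 | balance=16106
5 | pay 8812 | balance=7686
6 | pay 7046 | balance=827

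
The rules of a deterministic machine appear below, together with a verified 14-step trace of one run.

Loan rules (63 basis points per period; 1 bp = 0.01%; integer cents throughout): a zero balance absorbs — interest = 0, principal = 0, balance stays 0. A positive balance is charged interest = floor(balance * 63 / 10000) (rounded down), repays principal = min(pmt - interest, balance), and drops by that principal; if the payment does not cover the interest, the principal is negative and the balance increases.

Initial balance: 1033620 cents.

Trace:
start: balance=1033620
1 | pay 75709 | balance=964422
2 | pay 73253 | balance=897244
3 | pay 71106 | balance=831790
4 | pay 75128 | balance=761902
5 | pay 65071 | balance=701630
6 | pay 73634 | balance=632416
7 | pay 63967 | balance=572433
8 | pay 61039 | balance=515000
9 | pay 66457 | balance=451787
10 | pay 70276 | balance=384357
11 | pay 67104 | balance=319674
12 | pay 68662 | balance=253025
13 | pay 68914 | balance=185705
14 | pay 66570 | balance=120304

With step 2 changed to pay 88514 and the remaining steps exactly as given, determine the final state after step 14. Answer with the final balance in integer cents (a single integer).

(re-executing from step 2 with the substitution; state before step 2: balance=964422)
2 | pay 88514 | balance=881983
3 | pay 71106 | balance=816433
4 | pay 75128 | balance=746448
5 | pay 65071 | balance=686079
6 | pay 73634 | balance=616767
7 | pay 63967 | balance=556685
8 | pay 61039 | balance=499153
9 | pay 66457 | balance=435840
10 | pay 70276 | balance=368309
11 | pay 67104 | balance=303525
12 | pay 68662 | balance=236775
13 | pay 68914 | balance=169352
14 | pay 66570 | balance=103848

103848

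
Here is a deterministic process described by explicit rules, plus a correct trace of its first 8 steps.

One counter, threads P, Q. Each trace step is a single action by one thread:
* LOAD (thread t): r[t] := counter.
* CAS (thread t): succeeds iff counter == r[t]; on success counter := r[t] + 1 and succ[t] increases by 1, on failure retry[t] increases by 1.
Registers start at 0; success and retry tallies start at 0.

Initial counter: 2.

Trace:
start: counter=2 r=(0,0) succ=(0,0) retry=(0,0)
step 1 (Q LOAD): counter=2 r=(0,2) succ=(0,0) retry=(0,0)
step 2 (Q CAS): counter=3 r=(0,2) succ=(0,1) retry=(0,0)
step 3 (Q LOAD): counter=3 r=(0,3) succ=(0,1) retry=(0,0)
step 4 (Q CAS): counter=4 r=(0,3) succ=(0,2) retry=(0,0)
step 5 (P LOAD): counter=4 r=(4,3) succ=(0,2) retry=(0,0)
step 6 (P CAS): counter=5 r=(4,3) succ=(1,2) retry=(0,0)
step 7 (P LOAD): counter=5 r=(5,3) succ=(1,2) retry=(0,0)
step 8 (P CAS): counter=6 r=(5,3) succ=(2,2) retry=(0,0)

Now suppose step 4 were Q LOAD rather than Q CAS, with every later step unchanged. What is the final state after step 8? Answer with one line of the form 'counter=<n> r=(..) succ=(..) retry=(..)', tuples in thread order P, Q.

(re-executing from step 4 with the substitution; state before step 4: counter=3 r=(0,3) succ=(0,1) retry=(0,0))
step 4 (Q LOAD): counter=3 r=(0,3) succ=(0,1) retry=(0,0)
step 5 (P LOAD): counter=3 r=(3,3) succ=(0,1) retry=(0,0)
step 6 (P CAS): counter=4 r=(3,3) succ=(1,1) retry=(0,0)
step 7 (P LOAD): counter=4 r=(4,3) succ=(1,1) retry=(0,0)
step 8 (P CAS): counter=5 r=(4,3) succ=(2,1) retry=(0,0)

counter=5 r=(4,3) succ=(2,1) retry=(0,0)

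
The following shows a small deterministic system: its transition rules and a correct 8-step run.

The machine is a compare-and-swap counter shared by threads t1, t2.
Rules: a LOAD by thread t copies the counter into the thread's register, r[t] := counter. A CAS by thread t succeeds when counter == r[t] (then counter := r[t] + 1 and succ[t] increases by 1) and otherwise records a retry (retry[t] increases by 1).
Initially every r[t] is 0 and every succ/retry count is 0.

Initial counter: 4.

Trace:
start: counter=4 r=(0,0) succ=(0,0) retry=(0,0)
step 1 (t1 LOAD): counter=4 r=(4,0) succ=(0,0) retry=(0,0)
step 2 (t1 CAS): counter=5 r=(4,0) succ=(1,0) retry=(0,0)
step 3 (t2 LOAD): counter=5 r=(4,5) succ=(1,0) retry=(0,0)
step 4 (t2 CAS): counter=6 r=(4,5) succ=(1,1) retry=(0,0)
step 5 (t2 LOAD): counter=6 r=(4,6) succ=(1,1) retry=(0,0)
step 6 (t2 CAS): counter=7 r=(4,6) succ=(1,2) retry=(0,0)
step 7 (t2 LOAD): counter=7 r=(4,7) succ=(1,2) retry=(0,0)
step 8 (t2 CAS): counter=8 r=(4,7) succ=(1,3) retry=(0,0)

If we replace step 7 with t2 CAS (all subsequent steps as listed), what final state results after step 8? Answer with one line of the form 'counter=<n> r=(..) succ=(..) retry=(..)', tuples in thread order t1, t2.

counter=7 r=(4,6) succ=(1,2) retry=(0,2)

(re-executing from step 7 with the substitution; state before step 7: counter=7 r=(4,6) succ=(1,2) retry=(0,0))
step 7 (t2 CAS): counter=7 r=(4,6) succ=(1,2) retry=(0,1)
step 8 (t2 CAS): counter=7 r=(4,6) succ=(1,2) retry=(0,2)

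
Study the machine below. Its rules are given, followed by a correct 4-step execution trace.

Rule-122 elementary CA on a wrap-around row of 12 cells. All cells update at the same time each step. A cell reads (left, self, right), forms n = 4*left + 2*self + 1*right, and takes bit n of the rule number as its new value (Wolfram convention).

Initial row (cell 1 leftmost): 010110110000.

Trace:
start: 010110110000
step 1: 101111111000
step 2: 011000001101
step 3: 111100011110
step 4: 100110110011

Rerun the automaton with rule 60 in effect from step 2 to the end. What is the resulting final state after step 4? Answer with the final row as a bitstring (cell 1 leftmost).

110110000101

(re-executing steps 2..4 under rule 60; state before step 2: 101111111000)
step 2: 111000000100
step 3: 100100000110
step 4: 110110000101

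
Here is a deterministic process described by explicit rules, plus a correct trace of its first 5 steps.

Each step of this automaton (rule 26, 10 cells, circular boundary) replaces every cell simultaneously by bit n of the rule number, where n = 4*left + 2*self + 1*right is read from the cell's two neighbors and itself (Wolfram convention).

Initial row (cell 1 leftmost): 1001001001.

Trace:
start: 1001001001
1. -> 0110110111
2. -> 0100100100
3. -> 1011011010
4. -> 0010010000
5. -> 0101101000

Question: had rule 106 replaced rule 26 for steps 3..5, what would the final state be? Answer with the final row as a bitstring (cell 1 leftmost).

0100100010

(re-executing steps 3..5 under rule 106; state before step 3: 0100100100)
3. -> 1001001000
4. -> 0010010001
5. -> 0100100010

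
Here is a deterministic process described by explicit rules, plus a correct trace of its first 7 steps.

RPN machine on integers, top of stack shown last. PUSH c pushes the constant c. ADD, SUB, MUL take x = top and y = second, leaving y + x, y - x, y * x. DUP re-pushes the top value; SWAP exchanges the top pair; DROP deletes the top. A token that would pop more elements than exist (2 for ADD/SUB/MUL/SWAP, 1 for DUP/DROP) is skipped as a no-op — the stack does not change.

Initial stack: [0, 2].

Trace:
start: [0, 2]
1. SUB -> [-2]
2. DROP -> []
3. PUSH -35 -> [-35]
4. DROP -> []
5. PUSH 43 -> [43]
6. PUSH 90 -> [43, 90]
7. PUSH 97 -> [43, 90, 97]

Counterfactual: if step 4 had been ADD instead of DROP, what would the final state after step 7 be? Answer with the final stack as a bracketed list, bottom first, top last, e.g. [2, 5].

[-35, 43, 90, 97]

(re-executing from step 4 with the substitution; state before step 4: [-35])
4. ADD -> [-35]
5. PUSH 43 -> [-35, 43]
6. PUSH 90 -> [-35, 43, 90]
7. PUSH 97 -> [-35, 43, 90, 97]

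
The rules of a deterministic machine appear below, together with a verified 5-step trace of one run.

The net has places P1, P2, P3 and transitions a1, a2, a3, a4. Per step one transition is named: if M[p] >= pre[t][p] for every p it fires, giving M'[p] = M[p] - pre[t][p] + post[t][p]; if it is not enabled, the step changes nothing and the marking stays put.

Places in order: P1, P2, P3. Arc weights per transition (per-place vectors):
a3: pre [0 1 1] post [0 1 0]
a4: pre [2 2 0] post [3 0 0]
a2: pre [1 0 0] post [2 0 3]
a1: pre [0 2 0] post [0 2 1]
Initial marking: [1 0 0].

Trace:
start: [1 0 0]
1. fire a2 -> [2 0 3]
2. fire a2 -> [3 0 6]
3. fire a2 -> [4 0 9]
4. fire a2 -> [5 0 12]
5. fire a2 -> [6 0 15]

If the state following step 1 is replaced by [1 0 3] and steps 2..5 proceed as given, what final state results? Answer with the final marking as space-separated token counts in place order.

state after step 1 := [1 0 3]
2. fire a2 -> [2 0 6]
3. fire a2 -> [3 0 9]
4. fire a2 -> [4 0 12]
5. fire a2 -> [5 0 15]

5 0 15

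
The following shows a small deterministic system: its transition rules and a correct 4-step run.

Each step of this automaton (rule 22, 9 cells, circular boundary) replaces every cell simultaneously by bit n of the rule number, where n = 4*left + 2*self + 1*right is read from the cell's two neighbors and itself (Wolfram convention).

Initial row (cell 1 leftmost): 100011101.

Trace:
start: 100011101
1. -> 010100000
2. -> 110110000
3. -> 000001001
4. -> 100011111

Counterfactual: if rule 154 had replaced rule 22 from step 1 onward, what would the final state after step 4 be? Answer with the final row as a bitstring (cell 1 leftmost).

111011000

(re-executing steps 1..4 under rule 154; state before step 1: 100011101)
1. -> 010111001
2. -> 000110110
3. -> 001100101
4. -> 111011000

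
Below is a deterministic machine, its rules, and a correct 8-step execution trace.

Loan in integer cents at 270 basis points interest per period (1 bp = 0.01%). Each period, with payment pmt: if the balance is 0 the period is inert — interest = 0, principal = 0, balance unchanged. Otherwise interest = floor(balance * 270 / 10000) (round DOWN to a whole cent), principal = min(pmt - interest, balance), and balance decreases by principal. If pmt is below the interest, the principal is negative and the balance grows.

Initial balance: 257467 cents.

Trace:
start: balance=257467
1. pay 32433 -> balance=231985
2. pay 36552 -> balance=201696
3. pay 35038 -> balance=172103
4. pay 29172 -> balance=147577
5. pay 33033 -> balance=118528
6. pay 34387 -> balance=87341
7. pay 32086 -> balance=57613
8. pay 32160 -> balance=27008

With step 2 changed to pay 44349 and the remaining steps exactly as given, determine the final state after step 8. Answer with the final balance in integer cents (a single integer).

17861

(re-executing from step 2 with the substitution; state before step 2: balance=231985)
2. pay 44349 -> balance=193899
3. pay 35038 -> balance=164096
4. pay 29172 -> balance=139354
5. pay 33033 -> balance=110083
6. pay 34387 -> balance=78668
7. pay 32086 -> balance=48706
8. pay 32160 -> balance=17861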